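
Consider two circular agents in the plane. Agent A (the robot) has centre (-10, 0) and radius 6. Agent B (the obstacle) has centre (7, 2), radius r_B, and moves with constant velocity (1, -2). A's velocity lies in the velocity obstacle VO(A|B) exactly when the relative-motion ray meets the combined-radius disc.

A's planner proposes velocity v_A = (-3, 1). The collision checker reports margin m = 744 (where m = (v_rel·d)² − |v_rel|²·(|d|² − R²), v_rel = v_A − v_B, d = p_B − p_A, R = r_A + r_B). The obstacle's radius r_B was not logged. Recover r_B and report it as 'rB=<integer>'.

m = 744
d = (17, 2);  v_rel = (-4, 3),  |v_rel|² = 25
v_rel×d = (-4)·(2) − (3)·(17) = -59
since m = R²·25 − (-59)²:  R² = (3481 + 744) / 25 = 169
R = √169 = 13  ⇒  r_B = 13 − 6 = 7

rB=7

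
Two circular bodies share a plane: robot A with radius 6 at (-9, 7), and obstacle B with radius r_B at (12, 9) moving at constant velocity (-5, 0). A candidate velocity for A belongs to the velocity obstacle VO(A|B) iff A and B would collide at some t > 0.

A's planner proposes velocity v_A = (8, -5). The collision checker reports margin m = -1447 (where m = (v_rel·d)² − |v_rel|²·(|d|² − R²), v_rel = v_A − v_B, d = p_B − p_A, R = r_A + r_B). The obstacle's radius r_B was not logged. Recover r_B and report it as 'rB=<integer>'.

m = -1447
d = (21, 2);  v_rel = (13, -5),  |v_rel|² = 194
v_rel×d = (13)·(2) − (-5)·(21) = 131
since m = R²·194 − 131²:  R² = (17161 + -1447) / 194 = 81
R = √81 = 9  ⇒  r_B = 9 − 6 = 3

rB=3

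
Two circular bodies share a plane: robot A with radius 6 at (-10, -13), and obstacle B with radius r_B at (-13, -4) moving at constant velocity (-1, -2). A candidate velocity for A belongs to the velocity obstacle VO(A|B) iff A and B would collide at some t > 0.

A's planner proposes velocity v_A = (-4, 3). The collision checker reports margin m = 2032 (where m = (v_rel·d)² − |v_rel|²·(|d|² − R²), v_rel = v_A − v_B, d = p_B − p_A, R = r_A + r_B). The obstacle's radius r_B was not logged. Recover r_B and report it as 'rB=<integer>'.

m = 2032
d = (-3, 9);  v_rel = (-3, 5),  |v_rel|² = 34
v_rel×d = (-3)·(9) − (5)·(-3) = -12
since m = R²·34 − (-12)²:  R² = (144 + 2032) / 34 = 64
R = √64 = 8  ⇒  r_B = 8 − 6 = 2

rB=2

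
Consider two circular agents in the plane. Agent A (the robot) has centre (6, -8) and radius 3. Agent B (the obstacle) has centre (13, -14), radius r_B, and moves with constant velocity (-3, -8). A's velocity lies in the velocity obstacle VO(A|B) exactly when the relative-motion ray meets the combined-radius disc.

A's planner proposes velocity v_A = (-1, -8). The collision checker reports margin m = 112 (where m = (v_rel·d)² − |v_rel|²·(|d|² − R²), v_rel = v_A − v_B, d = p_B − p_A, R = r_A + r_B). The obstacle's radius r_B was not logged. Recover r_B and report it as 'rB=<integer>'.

m = 112
d = (7, -6);  v_rel = (2, 0),  |v_rel|² = 4
v_rel×d = (2)·(-6) − (0)·(7) = -12
since m = R²·4 − (-12)²:  R² = (144 + 112) / 4 = 64
R = √64 = 8  ⇒  r_B = 8 − 3 = 5

rB=5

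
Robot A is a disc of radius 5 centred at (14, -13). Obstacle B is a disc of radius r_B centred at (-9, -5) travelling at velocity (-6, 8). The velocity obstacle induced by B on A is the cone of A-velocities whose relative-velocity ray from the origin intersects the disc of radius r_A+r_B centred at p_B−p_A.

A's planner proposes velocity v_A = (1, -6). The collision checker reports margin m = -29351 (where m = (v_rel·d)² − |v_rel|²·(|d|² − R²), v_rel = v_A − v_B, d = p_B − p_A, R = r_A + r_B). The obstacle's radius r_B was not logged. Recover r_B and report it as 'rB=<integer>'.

m = -29351
d = (-23, 8);  v_rel = (7, -14),  |v_rel|² = 245
v_rel×d = (7)·(8) − (-14)·(-23) = -266
since m = R²·245 − (-266)²:  R² = (70756 + -29351) / 245 = 169
R = √169 = 13  ⇒  r_B = 13 − 5 = 8

rB=8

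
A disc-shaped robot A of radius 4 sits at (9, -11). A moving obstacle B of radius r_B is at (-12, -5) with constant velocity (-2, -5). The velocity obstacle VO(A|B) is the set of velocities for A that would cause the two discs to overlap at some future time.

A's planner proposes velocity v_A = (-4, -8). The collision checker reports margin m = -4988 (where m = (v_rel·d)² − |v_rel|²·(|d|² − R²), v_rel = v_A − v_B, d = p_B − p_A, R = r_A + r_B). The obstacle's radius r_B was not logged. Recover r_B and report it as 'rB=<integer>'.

m = -4988
d = (-21, 6);  v_rel = (-2, -3),  |v_rel|² = 13
v_rel×d = (-2)·(6) − (-3)·(-21) = -75
since m = R²·13 − (-75)²:  R² = (5625 + -4988) / 13 = 49
R = √49 = 7  ⇒  r_B = 7 − 4 = 3

rB=3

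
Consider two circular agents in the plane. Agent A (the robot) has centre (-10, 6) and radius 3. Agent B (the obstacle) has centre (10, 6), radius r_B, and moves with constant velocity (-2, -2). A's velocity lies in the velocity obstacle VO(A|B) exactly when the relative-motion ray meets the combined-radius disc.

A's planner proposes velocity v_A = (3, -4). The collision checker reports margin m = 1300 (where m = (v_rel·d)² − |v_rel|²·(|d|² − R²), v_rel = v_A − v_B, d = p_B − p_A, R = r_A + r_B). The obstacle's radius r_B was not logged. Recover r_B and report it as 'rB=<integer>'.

m = 1300
d = (20, 0);  v_rel = (5, -2),  |v_rel|² = 29
v_rel×d = (5)·(0) − (-2)·(20) = 40
since m = R²·29 − 40²:  R² = (1600 + 1300) / 29 = 100
R = √100 = 10  ⇒  r_B = 10 − 3 = 7

rB=7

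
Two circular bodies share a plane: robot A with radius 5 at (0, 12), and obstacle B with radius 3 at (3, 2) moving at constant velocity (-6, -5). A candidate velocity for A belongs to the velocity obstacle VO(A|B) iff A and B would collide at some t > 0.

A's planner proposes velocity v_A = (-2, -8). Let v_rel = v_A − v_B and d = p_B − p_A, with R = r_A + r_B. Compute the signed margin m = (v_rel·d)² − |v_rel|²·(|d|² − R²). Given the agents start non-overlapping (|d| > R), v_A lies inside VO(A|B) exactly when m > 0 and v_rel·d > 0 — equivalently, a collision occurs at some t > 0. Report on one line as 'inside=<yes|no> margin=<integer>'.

d = (3, -10),  |d|² = 109;  R = 5+3 = 8,  c = 109−8² = 45
v_rel = (4, -3),  |v_rel|² = 25;  v_rel·d = (4)·(3) + (-3)·(-10) = 42
25·t² − 84·t + 45 = 0  ⇒  m = 42² − 25·45 = 639
m = 639 > 0,  v_rel·d = 42 > 0  ⇒  inside

inside=yes margin=639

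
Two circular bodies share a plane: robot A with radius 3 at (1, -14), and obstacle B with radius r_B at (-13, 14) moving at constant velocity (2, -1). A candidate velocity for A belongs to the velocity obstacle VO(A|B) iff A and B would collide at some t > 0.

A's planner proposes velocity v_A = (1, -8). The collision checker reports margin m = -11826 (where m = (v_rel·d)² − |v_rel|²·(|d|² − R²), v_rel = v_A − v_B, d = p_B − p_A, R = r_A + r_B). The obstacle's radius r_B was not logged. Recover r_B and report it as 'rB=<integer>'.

m = -11826
d = (-14, 28);  v_rel = (-1, -7),  |v_rel|² = 50
v_rel×d = (-1)·(28) − (-7)·(-14) = -126
since m = R²·50 − (-126)²:  R² = (15876 + -11826) / 50 = 81
R = √81 = 9  ⇒  r_B = 9 − 3 = 6

rB=6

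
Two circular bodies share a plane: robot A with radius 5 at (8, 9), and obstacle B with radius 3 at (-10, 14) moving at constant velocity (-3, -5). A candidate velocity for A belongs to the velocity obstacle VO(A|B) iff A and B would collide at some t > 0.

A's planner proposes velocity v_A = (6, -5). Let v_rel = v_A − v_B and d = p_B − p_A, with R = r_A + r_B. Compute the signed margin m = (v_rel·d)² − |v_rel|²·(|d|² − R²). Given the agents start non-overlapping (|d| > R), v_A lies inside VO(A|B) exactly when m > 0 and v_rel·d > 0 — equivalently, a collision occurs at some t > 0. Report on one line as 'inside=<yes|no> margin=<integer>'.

d = (-18, 5),  |d|² = 349;  R = 5+3 = 8,  c = 349−8² = 285
v_rel = (9, 0),  |v_rel|² = 81;  v_rel·d = (9)·(-18) + (0)·(5) = -162
81·t² + 324·t + 285 = 0  ⇒  m = (-162)² − 81·285 = 3159
m = 3159 > 0,  v_rel·d = -162 < 0  ⇒  outside

inside=no margin=3159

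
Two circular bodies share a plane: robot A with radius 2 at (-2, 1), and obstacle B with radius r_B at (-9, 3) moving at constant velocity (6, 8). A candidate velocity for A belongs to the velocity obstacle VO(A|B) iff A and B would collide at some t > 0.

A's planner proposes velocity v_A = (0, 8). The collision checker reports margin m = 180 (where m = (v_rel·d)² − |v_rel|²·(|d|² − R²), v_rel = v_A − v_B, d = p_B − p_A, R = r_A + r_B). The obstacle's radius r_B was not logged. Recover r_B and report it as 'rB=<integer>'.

m = 180
d = (-7, 2);  v_rel = (-6, 0),  |v_rel|² = 36
v_rel×d = (-6)·(2) − (0)·(-7) = -12
since m = R²·36 − (-12)²:  R² = (144 + 180) / 36 = 9
R = √9 = 3  ⇒  r_B = 3 − 2 = 1

rB=1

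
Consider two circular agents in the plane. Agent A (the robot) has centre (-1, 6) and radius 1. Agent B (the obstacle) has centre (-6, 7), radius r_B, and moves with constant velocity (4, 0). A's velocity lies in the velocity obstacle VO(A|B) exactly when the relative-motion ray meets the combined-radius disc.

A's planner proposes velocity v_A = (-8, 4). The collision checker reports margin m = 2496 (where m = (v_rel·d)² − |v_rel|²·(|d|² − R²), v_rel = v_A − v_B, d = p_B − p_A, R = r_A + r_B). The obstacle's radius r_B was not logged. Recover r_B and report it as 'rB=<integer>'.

m = 2496
d = (-5, 1);  v_rel = (-12, 4),  |v_rel|² = 160
v_rel×d = (-12)·(1) − (4)·(-5) = 8
since m = R²·160 − 8²:  R² = (64 + 2496) / 160 = 16
R = √16 = 4  ⇒  r_B = 4 − 1 = 3

rB=3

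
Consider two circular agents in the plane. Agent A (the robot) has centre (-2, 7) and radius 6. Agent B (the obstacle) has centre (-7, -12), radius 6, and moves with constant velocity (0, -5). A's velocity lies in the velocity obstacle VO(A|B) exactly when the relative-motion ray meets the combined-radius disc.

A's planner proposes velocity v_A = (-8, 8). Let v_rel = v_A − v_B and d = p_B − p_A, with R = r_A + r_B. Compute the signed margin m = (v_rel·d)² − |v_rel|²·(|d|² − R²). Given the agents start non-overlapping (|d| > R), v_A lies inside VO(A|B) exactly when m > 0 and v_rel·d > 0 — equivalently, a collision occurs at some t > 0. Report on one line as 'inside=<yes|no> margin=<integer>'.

d = (-5, -19),  |d|² = 386;  R = 6+6 = 12,  c = 386−12² = 242
v_rel = (-8, 13),  |v_rel|² = 233;  v_rel·d = (-8)·(-5) + (13)·(-19) = -207
233·t² + 414·t + 242 = 0  ⇒  m = (-207)² − 233·242 = -13537
m = -13537 < 0,  v_rel·d = -207 < 0  ⇒  outside

inside=no margin=-13537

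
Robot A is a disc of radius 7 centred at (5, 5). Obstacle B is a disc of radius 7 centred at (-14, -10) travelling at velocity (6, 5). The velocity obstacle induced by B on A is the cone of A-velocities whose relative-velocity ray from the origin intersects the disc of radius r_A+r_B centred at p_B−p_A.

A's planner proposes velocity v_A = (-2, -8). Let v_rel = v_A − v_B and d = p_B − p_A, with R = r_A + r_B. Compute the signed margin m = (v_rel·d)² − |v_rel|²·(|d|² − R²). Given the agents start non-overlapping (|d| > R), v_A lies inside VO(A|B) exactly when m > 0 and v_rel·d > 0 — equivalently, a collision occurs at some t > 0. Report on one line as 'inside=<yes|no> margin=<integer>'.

d = (-19, -15),  |d|² = 586;  R = 7+7 = 14,  c = 586−14² = 390
v_rel = (-8, -13),  |v_rel|² = 233;  v_rel·d = (-8)·(-19) + (-13)·(-15) = 347
233·t² − 694·t + 390 = 0  ⇒  m = 347² − 233·390 = 29539
m = 29539 > 0,  v_rel·d = 347 > 0  ⇒  inside

inside=yes margin=29539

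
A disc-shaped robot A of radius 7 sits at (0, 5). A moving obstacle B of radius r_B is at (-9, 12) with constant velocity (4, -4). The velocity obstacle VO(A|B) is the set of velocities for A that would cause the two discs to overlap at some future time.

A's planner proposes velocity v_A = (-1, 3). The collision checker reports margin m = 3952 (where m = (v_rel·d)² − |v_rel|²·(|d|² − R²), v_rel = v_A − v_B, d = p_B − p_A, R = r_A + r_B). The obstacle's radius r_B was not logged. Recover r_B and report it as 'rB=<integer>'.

m = 3952
d = (-9, 7);  v_rel = (-5, 7),  |v_rel|² = 74
v_rel×d = (-5)·(7) − (7)·(-9) = 28
since m = R²·74 − 28²:  R² = (784 + 3952) / 74 = 64
R = √64 = 8  ⇒  r_B = 8 − 7 = 1

rB=1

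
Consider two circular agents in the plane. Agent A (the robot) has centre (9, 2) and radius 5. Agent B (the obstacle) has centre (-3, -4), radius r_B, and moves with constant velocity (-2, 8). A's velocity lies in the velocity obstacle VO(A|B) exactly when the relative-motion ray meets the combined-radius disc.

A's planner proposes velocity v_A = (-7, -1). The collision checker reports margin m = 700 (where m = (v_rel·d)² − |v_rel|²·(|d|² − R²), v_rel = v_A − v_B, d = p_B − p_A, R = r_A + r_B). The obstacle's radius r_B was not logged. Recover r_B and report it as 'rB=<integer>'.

m = 700
d = (-12, -6);  v_rel = (-5, -9),  |v_rel|² = 106
v_rel×d = (-5)·(-6) − (-9)·(-12) = -78
since m = R²·106 − (-78)²:  R² = (6084 + 700) / 106 = 64
R = √64 = 8  ⇒  r_B = 8 − 5 = 3

rB=3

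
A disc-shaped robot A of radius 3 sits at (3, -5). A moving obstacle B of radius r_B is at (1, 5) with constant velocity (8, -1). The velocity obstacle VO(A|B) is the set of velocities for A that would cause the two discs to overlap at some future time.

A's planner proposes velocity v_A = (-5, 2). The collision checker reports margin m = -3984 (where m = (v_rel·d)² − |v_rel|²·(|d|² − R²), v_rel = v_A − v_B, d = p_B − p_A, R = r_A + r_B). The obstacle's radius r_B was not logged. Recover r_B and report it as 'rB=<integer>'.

m = -3984
d = (-2, 10);  v_rel = (-13, 3),  |v_rel|² = 178
v_rel×d = (-13)·(10) − (3)·(-2) = -124
since m = R²·178 − (-124)²:  R² = (15376 + -3984) / 178 = 64
R = √64 = 8  ⇒  r_B = 8 − 3 = 5

rB=5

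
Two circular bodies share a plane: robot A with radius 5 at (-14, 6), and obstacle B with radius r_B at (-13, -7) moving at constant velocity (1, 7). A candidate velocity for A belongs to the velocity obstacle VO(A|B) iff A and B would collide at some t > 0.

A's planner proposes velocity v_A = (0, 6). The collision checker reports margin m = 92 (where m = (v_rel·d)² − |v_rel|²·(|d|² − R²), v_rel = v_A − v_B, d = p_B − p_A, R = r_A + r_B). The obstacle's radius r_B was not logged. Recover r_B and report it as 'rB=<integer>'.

m = 92
d = (1, -13);  v_rel = (-1, -1),  |v_rel|² = 2
v_rel×d = (-1)·(-13) − (-1)·(1) = 14
since m = R²·2 − 14²:  R² = (196 + 92) / 2 = 144
R = √144 = 12  ⇒  r_B = 12 − 5 = 7

rB=7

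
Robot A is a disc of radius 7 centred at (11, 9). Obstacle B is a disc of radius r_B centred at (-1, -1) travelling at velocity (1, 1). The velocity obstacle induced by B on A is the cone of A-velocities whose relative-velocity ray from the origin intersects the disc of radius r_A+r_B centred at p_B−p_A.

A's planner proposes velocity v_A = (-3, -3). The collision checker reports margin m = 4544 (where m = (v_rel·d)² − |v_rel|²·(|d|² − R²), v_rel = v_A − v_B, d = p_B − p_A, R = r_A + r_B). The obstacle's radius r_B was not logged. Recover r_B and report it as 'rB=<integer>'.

m = 4544
d = (-12, -10);  v_rel = (-4, -4),  |v_rel|² = 32
v_rel×d = (-4)·(-10) − (-4)·(-12) = -8
since m = R²·32 − (-8)²:  R² = (64 + 4544) / 32 = 144
R = √144 = 12  ⇒  r_B = 12 − 7 = 5

rB=5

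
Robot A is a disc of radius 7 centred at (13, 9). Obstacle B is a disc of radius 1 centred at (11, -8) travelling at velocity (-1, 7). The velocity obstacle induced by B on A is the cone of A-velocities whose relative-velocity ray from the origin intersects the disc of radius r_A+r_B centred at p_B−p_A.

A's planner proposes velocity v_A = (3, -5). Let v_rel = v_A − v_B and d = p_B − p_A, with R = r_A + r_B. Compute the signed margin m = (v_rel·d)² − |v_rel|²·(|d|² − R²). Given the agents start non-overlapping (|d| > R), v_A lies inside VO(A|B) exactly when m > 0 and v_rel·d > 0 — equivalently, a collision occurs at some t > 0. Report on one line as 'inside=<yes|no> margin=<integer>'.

d = (-2, -17),  |d|² = 293;  R = 7+1 = 8,  c = 293−8² = 229
v_rel = (4, -12),  |v_rel|² = 160;  v_rel·d = (4)·(-2) + (-12)·(-17) = 196
160·t² − 392·t + 229 = 0  ⇒  m = 196² − 160·229 = 1776
m = 1776 > 0,  v_rel·d = 196 > 0  ⇒  inside

inside=yes margin=1776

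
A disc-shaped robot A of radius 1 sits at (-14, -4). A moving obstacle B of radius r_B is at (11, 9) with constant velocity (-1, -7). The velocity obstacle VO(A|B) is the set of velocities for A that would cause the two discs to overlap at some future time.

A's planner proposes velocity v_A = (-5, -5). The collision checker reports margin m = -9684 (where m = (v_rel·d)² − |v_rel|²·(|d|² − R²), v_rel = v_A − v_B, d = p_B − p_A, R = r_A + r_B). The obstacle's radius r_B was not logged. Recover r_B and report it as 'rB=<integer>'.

m = -9684
d = (25, 13);  v_rel = (-4, 2),  |v_rel|² = 20
v_rel×d = (-4)·(13) − (2)·(25) = -102
since m = R²·20 − (-102)²:  R² = (10404 + -9684) / 20 = 36
R = √36 = 6  ⇒  r_B = 6 − 1 = 5

rB=5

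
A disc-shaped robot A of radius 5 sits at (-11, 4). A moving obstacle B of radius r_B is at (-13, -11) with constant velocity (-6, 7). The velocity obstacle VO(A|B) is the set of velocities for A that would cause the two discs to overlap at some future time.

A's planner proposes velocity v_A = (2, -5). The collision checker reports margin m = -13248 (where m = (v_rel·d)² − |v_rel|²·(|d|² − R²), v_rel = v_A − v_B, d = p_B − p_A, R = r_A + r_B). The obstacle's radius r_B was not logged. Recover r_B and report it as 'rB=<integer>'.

m = -13248
d = (-2, -15);  v_rel = (8, -12),  |v_rel|² = 208
v_rel×d = (8)·(-15) − (-12)·(-2) = -144
since m = R²·208 − (-144)²:  R² = (20736 + -13248) / 208 = 36
R = √36 = 6  ⇒  r_B = 6 − 5 = 1

rB=1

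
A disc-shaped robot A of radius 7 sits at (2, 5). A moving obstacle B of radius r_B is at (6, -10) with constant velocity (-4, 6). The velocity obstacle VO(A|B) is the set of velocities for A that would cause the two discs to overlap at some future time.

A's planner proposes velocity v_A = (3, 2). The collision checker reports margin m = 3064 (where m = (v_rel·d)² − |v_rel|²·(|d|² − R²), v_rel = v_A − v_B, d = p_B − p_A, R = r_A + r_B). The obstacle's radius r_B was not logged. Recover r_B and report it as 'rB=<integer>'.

m = 3064
d = (4, -15);  v_rel = (7, -4),  |v_rel|² = 65
v_rel×d = (7)·(-15) − (-4)·(4) = -89
since m = R²·65 − (-89)²:  R² = (7921 + 3064) / 65 = 169
R = √169 = 13  ⇒  r_B = 13 − 7 = 6

rB=6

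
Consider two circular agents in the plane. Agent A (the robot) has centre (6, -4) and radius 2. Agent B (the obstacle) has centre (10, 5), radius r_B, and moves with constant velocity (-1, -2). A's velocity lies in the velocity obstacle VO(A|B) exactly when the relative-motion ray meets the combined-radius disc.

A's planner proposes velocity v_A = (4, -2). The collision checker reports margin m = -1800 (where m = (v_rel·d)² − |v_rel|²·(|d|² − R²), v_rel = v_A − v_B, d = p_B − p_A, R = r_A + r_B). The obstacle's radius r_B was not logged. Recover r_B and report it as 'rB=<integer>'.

m = -1800
d = (4, 9);  v_rel = (5, 0),  |v_rel|² = 25
v_rel×d = (5)·(9) − (0)·(4) = 45
since m = R²·25 − 45²:  R² = (2025 + -1800) / 25 = 9
R = √9 = 3  ⇒  r_B = 3 − 2 = 1

rB=1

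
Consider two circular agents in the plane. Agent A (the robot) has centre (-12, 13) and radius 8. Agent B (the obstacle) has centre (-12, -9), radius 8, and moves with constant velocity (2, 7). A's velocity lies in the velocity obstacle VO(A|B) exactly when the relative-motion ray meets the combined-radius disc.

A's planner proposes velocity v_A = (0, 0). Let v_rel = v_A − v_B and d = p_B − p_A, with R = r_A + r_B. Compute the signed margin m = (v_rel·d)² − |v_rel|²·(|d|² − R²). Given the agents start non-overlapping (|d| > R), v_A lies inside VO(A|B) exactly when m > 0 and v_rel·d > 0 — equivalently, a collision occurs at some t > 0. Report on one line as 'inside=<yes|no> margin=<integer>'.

d = (0, -22),  |d|² = 484;  R = 8+8 = 16,  c = 484−16² = 228
v_rel = (-2, -7),  |v_rel|² = 53;  v_rel·d = (-2)·(0) + (-7)·(-22) = 154
53·t² − 308·t + 228 = 0  ⇒  m = 154² − 53·228 = 11632
m = 11632 > 0,  v_rel·d = 154 > 0  ⇒  inside

inside=yes margin=11632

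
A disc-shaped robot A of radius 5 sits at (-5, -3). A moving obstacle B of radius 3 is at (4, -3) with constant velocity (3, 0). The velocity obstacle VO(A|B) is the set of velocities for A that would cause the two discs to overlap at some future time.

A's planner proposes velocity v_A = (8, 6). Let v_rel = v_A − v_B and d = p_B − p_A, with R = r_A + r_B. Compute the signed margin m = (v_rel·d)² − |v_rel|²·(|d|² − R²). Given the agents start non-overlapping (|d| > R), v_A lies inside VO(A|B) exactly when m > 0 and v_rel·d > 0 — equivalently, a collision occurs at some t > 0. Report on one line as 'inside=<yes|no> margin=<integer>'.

d = (9, 0),  |d|² = 81;  R = 5+3 = 8,  c = 81−8² = 17
v_rel = (5, 6),  |v_rel|² = 61;  v_rel·d = (5)·(9) + (6)·(0) = 45
61·t² − 90·t + 17 = 0  ⇒  m = 45² − 61·17 = 988
m = 988 > 0,  v_rel·d = 45 > 0  ⇒  inside

inside=yes margin=988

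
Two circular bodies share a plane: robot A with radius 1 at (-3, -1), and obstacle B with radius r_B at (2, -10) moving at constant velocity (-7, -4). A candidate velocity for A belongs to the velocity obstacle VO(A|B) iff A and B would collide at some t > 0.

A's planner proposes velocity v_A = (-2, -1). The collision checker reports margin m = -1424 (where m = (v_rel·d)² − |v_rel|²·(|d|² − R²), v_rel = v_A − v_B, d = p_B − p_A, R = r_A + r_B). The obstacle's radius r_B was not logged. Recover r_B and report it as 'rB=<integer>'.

m = -1424
d = (5, -9);  v_rel = (5, 3),  |v_rel|² = 34
v_rel×d = (5)·(-9) − (3)·(5) = -60
since m = R²·34 − (-60)²:  R² = (3600 + -1424) / 34 = 64
R = √64 = 8  ⇒  r_B = 8 − 1 = 7

rB=7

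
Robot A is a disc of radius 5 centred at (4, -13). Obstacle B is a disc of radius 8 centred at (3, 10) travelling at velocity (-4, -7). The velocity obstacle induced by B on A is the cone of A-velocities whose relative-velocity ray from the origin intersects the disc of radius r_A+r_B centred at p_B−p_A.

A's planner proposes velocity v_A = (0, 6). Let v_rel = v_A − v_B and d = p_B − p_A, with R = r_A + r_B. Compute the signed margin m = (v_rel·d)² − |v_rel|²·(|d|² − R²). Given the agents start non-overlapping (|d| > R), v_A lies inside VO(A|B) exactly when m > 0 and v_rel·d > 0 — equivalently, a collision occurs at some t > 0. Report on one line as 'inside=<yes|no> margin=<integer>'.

d = (-1, 23),  |d|² = 530;  R = 5+8 = 13,  c = 530−13² = 361
v_rel = (4, 13),  |v_rel|² = 185;  v_rel·d = (4)·(-1) + (13)·(23) = 295
185·t² − 590·t + 361 = 0  ⇒  m = 295² − 185·361 = 20240
m = 20240 > 0,  v_rel·d = 295 > 0  ⇒  inside

inside=yes margin=20240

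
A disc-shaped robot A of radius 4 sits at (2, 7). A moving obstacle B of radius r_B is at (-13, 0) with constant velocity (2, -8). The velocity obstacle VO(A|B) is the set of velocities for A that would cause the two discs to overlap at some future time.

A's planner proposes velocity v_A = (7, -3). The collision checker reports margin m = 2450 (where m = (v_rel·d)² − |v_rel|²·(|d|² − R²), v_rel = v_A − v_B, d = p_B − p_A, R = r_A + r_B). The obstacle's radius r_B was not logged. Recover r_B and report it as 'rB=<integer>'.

m = 2450
d = (-15, -7);  v_rel = (5, 5),  |v_rel|² = 50
v_rel×d = (5)·(-7) − (5)·(-15) = 40
since m = R²·50 − 40²:  R² = (1600 + 2450) / 50 = 81
R = √81 = 9  ⇒  r_B = 9 − 4 = 5

rB=5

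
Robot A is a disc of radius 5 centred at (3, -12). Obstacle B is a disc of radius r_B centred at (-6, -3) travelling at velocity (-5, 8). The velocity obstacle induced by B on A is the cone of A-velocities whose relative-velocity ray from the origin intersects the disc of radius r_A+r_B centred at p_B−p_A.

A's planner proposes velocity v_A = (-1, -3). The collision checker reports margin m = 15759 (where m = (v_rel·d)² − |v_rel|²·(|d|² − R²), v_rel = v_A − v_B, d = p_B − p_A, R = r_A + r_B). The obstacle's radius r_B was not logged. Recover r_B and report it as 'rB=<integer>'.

m = 15759
d = (-9, 9);  v_rel = (4, -11),  |v_rel|² = 137
v_rel×d = (4)·(9) − (-11)·(-9) = -63
since m = R²·137 − (-63)²:  R² = (3969 + 15759) / 137 = 144
R = √144 = 12  ⇒  r_B = 12 − 5 = 7

rB=7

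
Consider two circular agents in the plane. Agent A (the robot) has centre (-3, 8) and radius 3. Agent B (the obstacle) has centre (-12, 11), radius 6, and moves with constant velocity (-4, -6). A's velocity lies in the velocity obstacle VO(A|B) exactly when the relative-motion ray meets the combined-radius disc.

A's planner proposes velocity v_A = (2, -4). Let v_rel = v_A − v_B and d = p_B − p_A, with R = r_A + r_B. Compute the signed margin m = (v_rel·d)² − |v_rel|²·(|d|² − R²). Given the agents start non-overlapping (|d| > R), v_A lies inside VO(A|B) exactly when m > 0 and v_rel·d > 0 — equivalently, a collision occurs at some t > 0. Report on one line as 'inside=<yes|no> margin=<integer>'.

d = (-9, 3),  |d|² = 90;  R = 3+6 = 9,  c = 90−9² = 9
v_rel = (6, 2),  |v_rel|² = 40;  v_rel·d = (6)·(-9) + (2)·(3) = -48
40·t² + 96·t + 9 = 0  ⇒  m = (-48)² − 40·9 = 1944
m = 1944 > 0,  v_rel·d = -48 < 0  ⇒  outside

inside=no margin=1944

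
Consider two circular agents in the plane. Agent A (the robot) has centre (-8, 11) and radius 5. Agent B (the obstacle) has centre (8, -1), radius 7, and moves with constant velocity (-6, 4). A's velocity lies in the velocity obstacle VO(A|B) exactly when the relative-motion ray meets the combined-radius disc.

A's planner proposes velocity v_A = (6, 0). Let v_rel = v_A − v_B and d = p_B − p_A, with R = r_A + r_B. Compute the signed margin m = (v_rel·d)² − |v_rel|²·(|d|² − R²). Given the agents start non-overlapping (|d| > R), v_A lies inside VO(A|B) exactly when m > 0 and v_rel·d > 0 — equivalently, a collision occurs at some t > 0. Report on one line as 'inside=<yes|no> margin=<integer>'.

d = (16, -12),  |d|² = 400;  R = 5+7 = 12,  c = 400−12² = 256
v_rel = (12, -4),  |v_rel|² = 160;  v_rel·d = (12)·(16) + (-4)·(-12) = 240
160·t² − 480·t + 256 = 0  ⇒  m = 240² − 160·256 = 16640
m = 16640 > 0,  v_rel·d = 240 > 0  ⇒  inside

inside=yes margin=16640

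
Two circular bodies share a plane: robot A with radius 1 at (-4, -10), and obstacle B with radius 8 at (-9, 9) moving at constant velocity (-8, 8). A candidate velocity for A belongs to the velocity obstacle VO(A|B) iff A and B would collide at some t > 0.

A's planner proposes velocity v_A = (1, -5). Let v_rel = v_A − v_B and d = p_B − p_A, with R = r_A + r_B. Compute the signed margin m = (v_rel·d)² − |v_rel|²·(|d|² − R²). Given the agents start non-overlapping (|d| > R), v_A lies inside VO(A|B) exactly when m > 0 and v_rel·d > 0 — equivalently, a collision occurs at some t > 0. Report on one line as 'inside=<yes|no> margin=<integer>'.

d = (-5, 19),  |d|² = 386;  R = 1+8 = 9,  c = 386−9² = 305
v_rel = (9, -13),  |v_rel|² = 250;  v_rel·d = (9)·(-5) + (-13)·(19) = -292
250·t² + 584·t + 305 = 0  ⇒  m = (-292)² − 250·305 = 9014
m = 9014 > 0,  v_rel·d = -292 < 0  ⇒  outside

inside=no margin=9014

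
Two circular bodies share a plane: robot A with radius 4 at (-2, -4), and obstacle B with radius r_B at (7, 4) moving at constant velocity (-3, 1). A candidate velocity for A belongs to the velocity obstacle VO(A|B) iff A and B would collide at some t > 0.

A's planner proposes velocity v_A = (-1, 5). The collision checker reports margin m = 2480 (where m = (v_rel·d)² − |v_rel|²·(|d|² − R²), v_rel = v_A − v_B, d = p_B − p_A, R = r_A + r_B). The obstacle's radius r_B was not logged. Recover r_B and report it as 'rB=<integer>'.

m = 2480
d = (9, 8);  v_rel = (2, 4),  |v_rel|² = 20
v_rel×d = (2)·(8) − (4)·(9) = -20
since m = R²·20 − (-20)²:  R² = (400 + 2480) / 20 = 144
R = √144 = 12  ⇒  r_B = 12 − 4 = 8

rB=8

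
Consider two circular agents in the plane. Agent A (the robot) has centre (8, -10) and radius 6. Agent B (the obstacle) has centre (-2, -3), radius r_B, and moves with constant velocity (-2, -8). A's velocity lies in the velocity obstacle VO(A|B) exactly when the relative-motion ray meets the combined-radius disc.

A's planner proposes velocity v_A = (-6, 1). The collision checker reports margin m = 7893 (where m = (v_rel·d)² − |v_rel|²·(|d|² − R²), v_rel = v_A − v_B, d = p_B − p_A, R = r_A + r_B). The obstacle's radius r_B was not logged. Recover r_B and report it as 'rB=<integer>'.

m = 7893
d = (-10, 7);  v_rel = (-4, 9),  |v_rel|² = 97
v_rel×d = (-4)·(7) − (9)·(-10) = 62
since m = R²·97 − 62²:  R² = (3844 + 7893) / 97 = 121
R = √121 = 11  ⇒  r_B = 11 − 6 = 5

rB=5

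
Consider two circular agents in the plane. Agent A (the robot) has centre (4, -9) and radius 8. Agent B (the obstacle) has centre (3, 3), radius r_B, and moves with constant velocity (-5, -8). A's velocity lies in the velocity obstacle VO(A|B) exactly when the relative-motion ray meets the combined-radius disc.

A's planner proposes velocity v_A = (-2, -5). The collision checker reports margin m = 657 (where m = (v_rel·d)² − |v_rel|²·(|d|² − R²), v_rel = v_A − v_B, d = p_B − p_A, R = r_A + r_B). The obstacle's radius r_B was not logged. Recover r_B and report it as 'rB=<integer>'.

m = 657
d = (-1, 12);  v_rel = (3, 3),  |v_rel|² = 18
v_rel×d = (3)·(12) − (3)·(-1) = 39
since m = R²·18 − 39²:  R² = (1521 + 657) / 18 = 121
R = √121 = 11  ⇒  r_B = 11 − 8 = 3

rB=3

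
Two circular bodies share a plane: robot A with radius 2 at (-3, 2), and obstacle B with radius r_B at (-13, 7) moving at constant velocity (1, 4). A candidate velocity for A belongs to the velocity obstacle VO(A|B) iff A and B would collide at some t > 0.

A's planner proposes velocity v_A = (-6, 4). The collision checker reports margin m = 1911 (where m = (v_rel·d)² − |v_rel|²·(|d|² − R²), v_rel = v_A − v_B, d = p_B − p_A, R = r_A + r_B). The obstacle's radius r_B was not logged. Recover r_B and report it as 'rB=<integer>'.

m = 1911
d = (-10, 5);  v_rel = (-7, 0),  |v_rel|² = 49
v_rel×d = (-7)·(5) − (0)·(-10) = -35
since m = R²·49 − (-35)²:  R² = (1225 + 1911) / 49 = 64
R = √64 = 8  ⇒  r_B = 8 − 2 = 6

rB=6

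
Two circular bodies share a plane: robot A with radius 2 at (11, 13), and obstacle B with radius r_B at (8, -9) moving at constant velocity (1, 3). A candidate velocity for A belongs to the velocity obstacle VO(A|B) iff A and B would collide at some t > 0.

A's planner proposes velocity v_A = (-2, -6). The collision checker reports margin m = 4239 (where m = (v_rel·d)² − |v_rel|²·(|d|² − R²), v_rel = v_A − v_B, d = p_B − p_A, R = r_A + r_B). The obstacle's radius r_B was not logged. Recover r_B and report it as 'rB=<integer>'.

m = 4239
d = (-3, -22);  v_rel = (-3, -9),  |v_rel|² = 90
v_rel×d = (-3)·(-22) − (-9)·(-3) = 39
since m = R²·90 − 39²:  R² = (1521 + 4239) / 90 = 64
R = √64 = 8  ⇒  r_B = 8 − 2 = 6

rB=6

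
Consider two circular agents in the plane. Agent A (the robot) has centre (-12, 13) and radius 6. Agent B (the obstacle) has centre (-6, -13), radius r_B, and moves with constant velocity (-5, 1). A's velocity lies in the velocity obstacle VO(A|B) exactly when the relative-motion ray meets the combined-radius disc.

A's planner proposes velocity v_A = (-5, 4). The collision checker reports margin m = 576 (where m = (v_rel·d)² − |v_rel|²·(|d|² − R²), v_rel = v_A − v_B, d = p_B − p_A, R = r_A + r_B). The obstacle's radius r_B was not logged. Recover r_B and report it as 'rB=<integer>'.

m = 576
d = (6, -26);  v_rel = (0, 3),  |v_rel|² = 9
v_rel×d = (0)·(-26) − (3)·(6) = -18
since m = R²·9 − (-18)²:  R² = (324 + 576) / 9 = 100
R = √100 = 10  ⇒  r_B = 10 − 6 = 4

rB=4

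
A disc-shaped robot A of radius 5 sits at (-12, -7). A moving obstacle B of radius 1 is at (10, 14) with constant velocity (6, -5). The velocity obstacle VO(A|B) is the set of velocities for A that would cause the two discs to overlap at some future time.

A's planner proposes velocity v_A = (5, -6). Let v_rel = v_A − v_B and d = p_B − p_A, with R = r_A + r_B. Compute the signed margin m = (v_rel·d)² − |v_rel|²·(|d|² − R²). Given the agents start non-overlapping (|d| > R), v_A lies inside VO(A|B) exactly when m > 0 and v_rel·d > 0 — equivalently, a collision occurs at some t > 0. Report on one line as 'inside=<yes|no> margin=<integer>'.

d = (22, 21),  |d|² = 925;  R = 5+1 = 6,  c = 925−6² = 889
v_rel = (-1, -1),  |v_rel|² = 2;  v_rel·d = (-1)·(22) + (-1)·(21) = -43
2·t² + 86·t + 889 = 0  ⇒  m = (-43)² − 2·889 = 71
m = 71 > 0,  v_rel·d = -43 < 0  ⇒  outside

inside=no margin=71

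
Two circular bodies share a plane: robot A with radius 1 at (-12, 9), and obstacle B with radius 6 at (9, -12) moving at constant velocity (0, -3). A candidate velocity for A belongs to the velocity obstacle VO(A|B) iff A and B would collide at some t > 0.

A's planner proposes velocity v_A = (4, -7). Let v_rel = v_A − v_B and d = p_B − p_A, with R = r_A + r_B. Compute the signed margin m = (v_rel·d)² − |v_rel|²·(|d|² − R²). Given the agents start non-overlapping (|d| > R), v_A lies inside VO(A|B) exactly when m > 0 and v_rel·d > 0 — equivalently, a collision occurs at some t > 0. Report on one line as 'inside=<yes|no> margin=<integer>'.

d = (21, -21),  |d|² = 882;  R = 1+6 = 7,  c = 882−7² = 833
v_rel = (4, -4),  |v_rel|² = 32;  v_rel·d = (4)·(21) + (-4)·(-21) = 168
32·t² − 336·t + 833 = 0  ⇒  m = 168² − 32·833 = 1568
m = 1568 > 0,  v_rel·d = 168 > 0  ⇒  inside

inside=yes margin=1568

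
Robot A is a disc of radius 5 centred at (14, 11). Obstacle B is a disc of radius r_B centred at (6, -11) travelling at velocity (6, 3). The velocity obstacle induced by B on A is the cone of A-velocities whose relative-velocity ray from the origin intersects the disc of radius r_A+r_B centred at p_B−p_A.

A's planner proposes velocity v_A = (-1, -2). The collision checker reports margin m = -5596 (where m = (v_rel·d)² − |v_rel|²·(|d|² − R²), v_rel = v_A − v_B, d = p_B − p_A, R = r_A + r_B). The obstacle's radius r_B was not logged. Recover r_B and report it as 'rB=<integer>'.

m = -5596
d = (-8, -22);  v_rel = (-7, -5),  |v_rel|² = 74
v_rel×d = (-7)·(-22) − (-5)·(-8) = 114
since m = R²·74 − 114²:  R² = (12996 + -5596) / 74 = 100
R = √100 = 10  ⇒  r_B = 10 − 5 = 5

rB=5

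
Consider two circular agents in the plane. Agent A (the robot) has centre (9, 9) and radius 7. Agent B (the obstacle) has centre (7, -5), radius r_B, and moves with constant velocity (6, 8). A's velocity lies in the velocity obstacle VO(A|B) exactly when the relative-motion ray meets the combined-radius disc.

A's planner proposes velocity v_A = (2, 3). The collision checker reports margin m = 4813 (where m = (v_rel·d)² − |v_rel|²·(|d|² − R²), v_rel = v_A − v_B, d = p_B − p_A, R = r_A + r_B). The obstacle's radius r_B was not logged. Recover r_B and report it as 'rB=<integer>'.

m = 4813
d = (-2, -14);  v_rel = (-4, -5),  |v_rel|² = 41
v_rel×d = (-4)·(-14) − (-5)·(-2) = 46
since m = R²·41 − 46²:  R² = (2116 + 4813) / 41 = 169
R = √169 = 13  ⇒  r_B = 13 − 7 = 6

rB=6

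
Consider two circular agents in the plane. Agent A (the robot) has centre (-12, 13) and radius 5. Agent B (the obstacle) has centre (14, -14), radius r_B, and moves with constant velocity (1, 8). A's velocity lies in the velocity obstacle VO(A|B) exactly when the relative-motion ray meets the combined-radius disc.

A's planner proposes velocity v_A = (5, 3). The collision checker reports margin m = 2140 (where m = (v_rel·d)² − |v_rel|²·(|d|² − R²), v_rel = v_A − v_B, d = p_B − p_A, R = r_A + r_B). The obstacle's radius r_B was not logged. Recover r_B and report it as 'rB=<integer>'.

m = 2140
d = (26, -27);  v_rel = (4, -5),  |v_rel|² = 41
v_rel×d = (4)·(-27) − (-5)·(26) = 22
since m = R²·41 − 22²:  R² = (484 + 2140) / 41 = 64
R = √64 = 8  ⇒  r_B = 8 − 5 = 3

rB=3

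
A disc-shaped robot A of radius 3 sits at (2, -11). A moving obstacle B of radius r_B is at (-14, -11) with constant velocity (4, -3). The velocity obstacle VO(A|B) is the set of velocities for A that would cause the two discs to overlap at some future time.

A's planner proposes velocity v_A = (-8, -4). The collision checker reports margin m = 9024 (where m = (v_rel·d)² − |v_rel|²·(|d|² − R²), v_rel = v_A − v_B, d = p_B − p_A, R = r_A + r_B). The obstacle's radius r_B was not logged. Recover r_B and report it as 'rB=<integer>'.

m = 9024
d = (-16, 0);  v_rel = (-12, -1),  |v_rel|² = 145
v_rel×d = (-12)·(0) − (-1)·(-16) = -16
since m = R²·145 − (-16)²:  R² = (256 + 9024) / 145 = 64
R = √64 = 8  ⇒  r_B = 8 − 3 = 5

rB=5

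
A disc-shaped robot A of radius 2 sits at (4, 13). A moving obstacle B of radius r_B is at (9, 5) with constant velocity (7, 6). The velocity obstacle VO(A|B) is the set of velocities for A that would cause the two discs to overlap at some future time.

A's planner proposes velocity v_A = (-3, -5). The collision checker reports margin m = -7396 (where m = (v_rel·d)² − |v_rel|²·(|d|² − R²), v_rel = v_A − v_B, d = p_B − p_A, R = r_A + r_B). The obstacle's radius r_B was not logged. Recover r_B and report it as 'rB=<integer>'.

m = -7396
d = (5, -8);  v_rel = (-10, -11),  |v_rel|² = 221
v_rel×d = (-10)·(-8) − (-11)·(5) = 135
since m = R²·221 − 135²:  R² = (18225 + -7396) / 221 = 49
R = √49 = 7  ⇒  r_B = 7 − 2 = 5

rB=5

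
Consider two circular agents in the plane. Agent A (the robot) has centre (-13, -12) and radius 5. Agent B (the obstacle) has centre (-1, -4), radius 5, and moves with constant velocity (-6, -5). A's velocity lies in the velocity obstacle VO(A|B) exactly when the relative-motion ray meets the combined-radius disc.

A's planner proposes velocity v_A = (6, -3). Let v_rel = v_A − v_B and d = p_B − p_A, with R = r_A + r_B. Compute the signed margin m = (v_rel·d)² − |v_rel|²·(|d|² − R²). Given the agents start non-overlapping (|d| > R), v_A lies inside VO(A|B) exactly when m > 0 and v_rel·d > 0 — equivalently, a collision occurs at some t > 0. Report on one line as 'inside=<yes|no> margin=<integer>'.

d = (12, 8),  |d|² = 208;  R = 5+5 = 10,  c = 208−10² = 108
v_rel = (12, 2),  |v_rel|² = 148;  v_rel·d = (12)·(12) + (2)·(8) = 160
148·t² − 320·t + 108 = 0  ⇒  m = 160² − 148·108 = 9616
m = 9616 > 0,  v_rel·d = 160 > 0  ⇒  inside

inside=yes margin=9616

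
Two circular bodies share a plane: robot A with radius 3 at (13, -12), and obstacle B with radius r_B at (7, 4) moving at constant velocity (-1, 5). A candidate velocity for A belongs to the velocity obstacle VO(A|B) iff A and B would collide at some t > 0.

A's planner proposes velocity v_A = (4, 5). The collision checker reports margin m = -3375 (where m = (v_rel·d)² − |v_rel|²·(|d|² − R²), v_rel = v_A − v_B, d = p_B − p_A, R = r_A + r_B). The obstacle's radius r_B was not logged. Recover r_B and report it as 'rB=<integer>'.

m = -3375
d = (-6, 16);  v_rel = (5, 0),  |v_rel|² = 25
v_rel×d = (5)·(16) − (0)·(-6) = 80
since m = R²·25 − 80²:  R² = (6400 + -3375) / 25 = 121
R = √121 = 11  ⇒  r_B = 11 − 3 = 8

rB=8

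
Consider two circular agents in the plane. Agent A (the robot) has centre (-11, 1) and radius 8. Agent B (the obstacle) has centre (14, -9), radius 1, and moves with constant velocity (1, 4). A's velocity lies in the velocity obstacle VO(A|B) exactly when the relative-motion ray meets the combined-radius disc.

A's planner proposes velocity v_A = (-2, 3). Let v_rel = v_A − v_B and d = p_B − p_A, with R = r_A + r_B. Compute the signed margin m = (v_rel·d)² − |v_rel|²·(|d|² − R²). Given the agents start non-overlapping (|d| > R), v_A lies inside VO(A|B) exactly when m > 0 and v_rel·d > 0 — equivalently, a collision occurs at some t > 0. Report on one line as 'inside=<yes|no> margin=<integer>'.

d = (25, -10),  |d|² = 725;  R = 8+1 = 9,  c = 725−9² = 644
v_rel = (-3, -1),  |v_rel|² = 10;  v_rel·d = (-3)·(25) + (-1)·(-10) = -65
10·t² + 130·t + 644 = 0  ⇒  m = (-65)² − 10·644 = -2215
m = -2215 < 0,  v_rel·d = -65 < 0  ⇒  outside

inside=no margin=-2215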